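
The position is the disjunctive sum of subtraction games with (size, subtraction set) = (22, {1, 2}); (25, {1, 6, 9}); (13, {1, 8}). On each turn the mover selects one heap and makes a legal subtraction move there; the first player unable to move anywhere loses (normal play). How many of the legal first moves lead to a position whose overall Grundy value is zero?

Heap A, S = {1, 2}:
G(0) = 0
G(1) = mex{0} = 1
G(2) = mex{1,0} = 2
G(3) = mex{2,1} = 0
G(4) = mex{0,2} = 1
G(5) = mex{1,0} = 2
G(6) = mex{2,1} = 0
G(7) = mex{0,2} = 1
G(8) = mex{1,0} = 2
G(9) = mex{2,1} = 0
G(10) = mex{0,2} = 1
G(11) = mex{1,0} = 2
G(12) = mex{2,1} = 0
G(13) = mex{0,2} = 1
G(14) = mex{1,0} = 2
G(15) = mex{2,1} = 0
G(16) = mex{0,2} = 1
G(17) = mex{1,0} = 2
G(18) = mex{2,1} = 0
G(19) = mex{0,2} = 1
G(20) = mex{1,0} = 2
G(21) = mex{2,1} = 0
G(22) = mex{0,2} = 1
G_A(22) = 1.
Heap B, S = {1, 6, 9}:
n :  0  1  2  3  4  5  6  7  8  9 10 11 12 13 14 15 16 17 18 19 20 21 22 23 24 25
G :  0  1  0  1  0  1  2  0  1  2  3  2  0  1  0  1  2  0  1  0  1  2  0  1  0  1
G_B(25) = 1.
Heap C, S = {1, 8}:
G(0) = 0
G(1) = mex{0} = 1
G(2) = mex{1} = 0
G(3) = mex{0} = 1
G(4) = mex{1} = 0
G(5) = mex{0} = 1
G(6) = mex{1} = 0
G(7) = mex{0} = 1
G(8) = mex{1,0} = 2
G(9) = mex{2,1} = 0
G(10) = mex{0,0} = 1
G(11) = mex{1,1} = 0
G(12) = mex{0,0} = 1
G(13) = mex{1,1} = 0
G_C(13) = 0.
Combined Grundy value = 1 ⊕ 1 ⊕ 0 = 0.
A winning move leaves total XOR = 0, i.e. changes one component's Grundy value g to g ⊕ X where X is the current total.
Heap A: target g' = 1⊕0 = 1, but every legal move changes the Grundy value (mex property), so 0 moves.
Heap B: target g' = 1⊕0 = 1, but every legal move changes the Grundy value (mex property), so 0 moves.
Heap C: target g' = 0⊕0 = 0, but every legal move changes the Grundy value (mex property), so 0 moves.

0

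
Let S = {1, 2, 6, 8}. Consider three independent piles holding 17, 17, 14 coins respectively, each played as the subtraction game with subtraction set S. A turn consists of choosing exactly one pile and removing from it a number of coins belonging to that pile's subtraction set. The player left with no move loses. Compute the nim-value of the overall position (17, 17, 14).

0

All piles use S = {1, 2, 6, 8}:
G(0) = 0
G(1) = mex{0} = 1
G(2) = mex{1,0} = 2
G(3) = mex{2,1} = 0
G(4) = mex{0,2} = 1
G(5) = mex{1,0} = 2
G(6) = mex{2,1,0} = 3
G(7) = mex{3,2,1} = 0
G(8) = mex{0,3,2,0} = 1
G(9) = mex{1,0,0,1} = 2
G(10) = mex{2,1,1,2} = 0
G(11) = mex{0,2,2,0} = 1
G(12) = mex{1,0,3,1} = 2
G(13) = mex{2,1,0,2} = 3
G(14) = mex{3,2,1,3} = 0
G(15) = mex{0,3,2,0} = 1
G(16) = mex{1,0,0,1} = 2
G(17) = mex{2,1,1,2} = 0
Pile A: G(17) = 0.
Pile B: G(17) = 0.
Pile C: G(14) = 0.
Combined Grundy value = 0 ⊕ 0 ⊕ 0 = 0.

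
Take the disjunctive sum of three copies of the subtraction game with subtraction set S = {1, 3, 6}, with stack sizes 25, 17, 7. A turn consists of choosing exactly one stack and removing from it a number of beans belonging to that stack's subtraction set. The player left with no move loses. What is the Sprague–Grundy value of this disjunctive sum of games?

2

All stacks use S = {1, 3, 6}:
G(0) = 0
G(1) = mex{0} = 1
G(2) = mex{1} = 0
G(3) = mex{0,0} = 1
G(4) = mex{1,1} = 0
G(5) = mex{0,0} = 1
G(6) = mex{1,1,0} = 2
G(7) = mex{2,0,1} = 3
G(8) = mex{3,1,0} = 2
G(9) = mex{2,2,1} = 0
G(10) = mex{0,3,0} = 1
G(11) = mex{1,2,1} = 0
G(12) = mex{0,0,2} = 1
G(13) = mex{1,1,3} = 0
G(14) = mex{0,0,2} = 1
G(15) = mex{1,1,0} = 2
G(16) = mex{2,0,1} = 3
G(17) = mex{3,1,0} = 2
G(18) = mex{2,2,1} = 0
G(19) = mex{0,3,0} = 1
G(20) = mex{1,2,1} = 0
G(21) = mex{0,0,2} = 1
G(22) = mex{1,1,3} = 0
G(23) = mex{0,0,2} = 1
G(24) = mex{1,1,0} = 2
G(25) = mex{2,0,1} = 3
Stack A: G(25) = 3.
Stack B: G(17) = 2.
Stack C: G(7) = 3.
Combined Grundy value = 3 ⊕ 2 ⊕ 3 = 2.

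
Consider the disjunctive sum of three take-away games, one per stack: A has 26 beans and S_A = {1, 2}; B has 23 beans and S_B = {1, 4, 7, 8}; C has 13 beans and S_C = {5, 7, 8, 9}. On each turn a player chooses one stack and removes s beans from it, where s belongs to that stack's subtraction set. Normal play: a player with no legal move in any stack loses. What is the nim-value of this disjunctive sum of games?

Stack A, S = {1, 2}:
n :  0  1  2  3  4  5  6  7  8  9 10 11 12 13 14 15 16 17 18 19 20 21 22 23 24 25 26
G :  0  1  2  0  1  2  0  1  2  0  1  2  0  1  2  0  1  2  0  1  2  0  1  2  0  1  2
G_A(26) = 2.
Stack B, S = {1, 4, 7, 8}:
G(0) = 0
G(1) = mex{0} = 1
G(2) = mex{1} = 0
G(3) = mex{0} = 1
G(4) = mex{1,0} = 2
G(5) = mex{2,1} = 0
G(6) = mex{0,0} = 1
G(7) = mex{1,1,0} = 2
G(8) = mex{2,2,1,0} = 3
G(9) = mex{3,0,0,1} = 2
G(10) = mex{2,1,1,0} = 3
G(11) = mex{3,2,2,1} = 0
G(12) = mex{0,3,0,2} = 1
G(13) = mex{1,2,1,0} = 3
G(14) = mex{3,3,2,1} = 0
G(15) = mex{0,0,3,2} = 1
G(16) = mex{1,1,2,3} = 0
G(17) = mex{0,3,3,2} = 1
G(18) = mex{1,0,0,3} = 2
G(19) = mex{2,1,1,0} = 3
G(20) = mex{3,0,3,1} = 2
G(21) = mex{2,1,0,3} = 4
G(22) = mex{4,2,1,0} = 3
G(23) = mex{3,3,0,1} = 2
G_B(23) = 2.
Stack C, S = {5, 7, 8, 9}:
G(0) = 0
G(1) = mex{} = 0
G(2) = mex{} = 0
G(3) = mex{} = 0
G(4) = mex{} = 0
G(5) = mex{0} = 1
G(6) = mex{0} = 1
G(7) = mex{0,0} = 1
G(8) = mex{0,0,0} = 1
G(9) = mex{0,0,0,0} = 1
G(10) = mex{1,0,0,0} = 2
G(11) = mex{1,0,0,0} = 2
G(12) = mex{1,1,0,0} = 2
G(13) = mex{1,1,1,0} = 2
G_C(13) = 2.
Combined Grundy value = 2 ⊕ 2 ⊕ 2 = 2.

2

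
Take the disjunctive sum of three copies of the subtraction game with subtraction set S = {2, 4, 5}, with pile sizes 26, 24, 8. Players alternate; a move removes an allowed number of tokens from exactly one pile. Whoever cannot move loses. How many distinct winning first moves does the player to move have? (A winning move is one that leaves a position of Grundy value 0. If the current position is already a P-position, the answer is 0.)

3

All piles use S = {2, 4, 5}:
G(0) = 0
G(1) = mex{} = 0
G(2) = mex{0} = 1
G(3) = mex{0} = 1
G(4) = mex{1,0} = 2
G(5) = mex{1,0,0} = 2
G(6) = mex{2,1,0} = 3
G(7) = mex{2,1,1} = 0
G(8) = mex{3,2,1} = 0
G(9) = mex{0,2,2} = 1
G(10) = mex{0,3,2} = 1
G(11) = mex{1,0,3} = 2
G(12) = mex{1,0,0} = 2
G(13) = mex{2,1,0} = 3
G(14) = mex{2,1,1} = 0
G(15) = mex{3,2,1} = 0
G(16) = mex{0,2,2} = 1
G(17) = mex{0,3,2} = 1
G(18) = mex{1,0,3} = 2
G(19) = mex{1,0,0} = 2
G(20) = mex{2,1,0} = 3
G(21) = mex{2,1,1} = 0
G(22) = mex{3,2,1} = 0
G(23) = mex{0,2,2} = 1
G(24) = mex{0,3,2} = 1
G(25) = mex{1,0,3} = 2
G(26) = mex{1,0,0} = 2
Pile A: G(26) = 2.
Pile B: G(24) = 1.
Pile C: G(8) = 0.
Combined Grundy value = 2 ⊕ 1 ⊕ 0 = 3.
A winning move leaves total XOR = 0, i.e. changes one component's Grundy value g to g ⊕ X where X is the current total.
Pile A: need g' = 2⊕3 = 1. Options: 26−2→G=1, 26−4→G=0, 26−5→G=0. Hits: 1.
Pile B: need g' = 1⊕3 = 2. Options: 24−2→G=0, 24−4→G=3, 24−5→G=2. Hits: 1.
Pile C: need g' = 0⊕3 = 3. Options: 8−2→G=3, 8−4→G=2, 8−5→G=1. Hits: 1.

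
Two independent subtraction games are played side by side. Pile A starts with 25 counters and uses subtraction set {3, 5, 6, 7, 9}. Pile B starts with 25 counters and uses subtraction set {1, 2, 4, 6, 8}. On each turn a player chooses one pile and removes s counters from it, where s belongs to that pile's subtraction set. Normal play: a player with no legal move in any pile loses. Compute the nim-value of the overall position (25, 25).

2

Pile A, S = {3, 5, 6, 7, 9}:
G(0) = 0
G(1) = mex{} = 0
G(2) = mex{} = 0
G(3) = mex{0} = 1
G(4) = mex{0} = 1
G(5) = mex{0,0} = 1
G(6) = mex{1,0,0} = 2
G(7) = mex{1,0,0,0} = 2
G(8) = mex{1,1,0,0} = 2
G(9) = mex{2,1,1,0,0} = 3
G(10) = mex{2,1,1,1,0} = 3
G(11) = mex{2,2,1,1,0} = 3
G(12) = mex{3,2,2,1,1} = 0
G(13) = mex{3,2,2,2,1} = 0
G(14) = mex{3,3,2,2,1} = 0
G(15) = mex{0,3,3,2,2} = 1
G(16) = mex{0,3,3,3,2} = 1
G(17) = mex{0,0,3,3,2} = 1
G(18) = mex{1,0,0,3,3} = 2
G(19) = mex{1,0,0,0,3} = 2
G(20) = mex{1,1,0,0,3} = 2
G(21) = mex{2,1,1,0,0} = 3
G(22) = mex{2,1,1,1,0} = 3
G(23) = mex{2,2,1,1,0} = 3
G(24) = mex{3,2,2,1,1} = 0
G(25) = mex{3,2,2,2,1} = 0
G_A(25) = 0.
Pile B, S = {1, 2, 4, 6, 8}:
n :  0  1  2  3  4  5  6  7  8  9 10 11 12 13 14 15 16 17 18 19 20 21 22 23 24 25
G :  0  1  2  0  1  2  3  4  5  3  0  1  2  0  1  2  3  4  5  3  0  1  2  0  1  2
G_B(25) = 2.
Combined Grundy value = 0 ⊕ 2 = 2.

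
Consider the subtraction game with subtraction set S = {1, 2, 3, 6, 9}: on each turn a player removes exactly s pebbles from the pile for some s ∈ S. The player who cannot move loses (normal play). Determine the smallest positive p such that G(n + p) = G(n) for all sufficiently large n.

n :  0  1  2  3  4  5  6  7  8  9 10 11 12 13 14
G :  0  1  2  3  0  1  2  3  0  1  2  3  0  1  2
G(n+4) = G(n) holds for n = 0,…,8 (a full window of length max(S) = 9), so the sequence is purely periodic with period 4.

4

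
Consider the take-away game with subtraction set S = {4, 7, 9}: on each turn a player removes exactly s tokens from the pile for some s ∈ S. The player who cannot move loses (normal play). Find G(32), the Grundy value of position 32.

G(0) = 0
G(1) = mex{} = 0
G(2) = mex{} = 0
G(3) = mex{} = 0
G(4) = mex{0} = 1
G(5) = mex{0} = 1
G(6) = mex{0} = 1
G(7) = mex{0,0} = 1
G(8) = mex{1,0} = 2
G(9) = mex{1,0,0} = 2
G(10) = mex{1,0,0} = 2
G(11) = mex{1,1,0} = 2
G(12) = mex{2,1,0} = 3
G(13) = mex{2,1,1} = 0
G(14) = mex{2,1,1} = 0
G(15) = mex{2,2,1} = 0
G(16) = mex{3,2,1} = 0
G(17) = mex{0,2,2} = 1
G(18) = mex{0,2,2} = 1
G(19) = mex{0,3,2} = 1
G(20) = mex{0,0,2} = 1
G(21) = mex{1,0,3} = 2
G(22) = mex{1,0,0} = 2
G(23) = mex{1,0,0} = 2
G(24) = mex{1,1,0} = 2
G(25) = mex{2,1,0} = 3
G(26) = mex{2,1,1} = 0
G(27) = mex{2,1,1} = 0
G(28) = mex{2,2,1} = 0
G(29) = mex{3,2,1} = 0
G(30) = mex{0,2,2} = 1
G(31) = mex{0,2,2} = 1
G(32) = mex{0,3,2} = 1

1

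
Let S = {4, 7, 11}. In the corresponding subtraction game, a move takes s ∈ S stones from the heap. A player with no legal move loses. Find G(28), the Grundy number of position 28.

3

n :  0  1  2  3  4  5  6  7  8  9 10 11 12 13 14 15 16 17 18 19 20 21 22 23 24 25 26 27 28
G :  0  0  0  0  1  1  1  1  2  2  2  2  3  3  3  0  0  0  0  1  1  1  1  2  2  2  2  3  3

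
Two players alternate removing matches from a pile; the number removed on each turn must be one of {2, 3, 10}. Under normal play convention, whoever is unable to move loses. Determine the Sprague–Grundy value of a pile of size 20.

1

n :  0  1  2  3  4  5  6  7  8  9 10 11 12 13 14 15 16 17 18 19 20
G :  0  0  1  1  2  0  0  1  1  2  2  3  0  0  1  1  2  0  0  1  1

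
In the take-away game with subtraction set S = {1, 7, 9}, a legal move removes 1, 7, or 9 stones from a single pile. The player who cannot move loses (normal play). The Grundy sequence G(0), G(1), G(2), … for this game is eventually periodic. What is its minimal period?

G(0) = 0
G(1) = mex{0} = 1
G(2) = mex{1} = 0
G(3) = mex{0} = 1
G(4) = mex{1} = 0
G(5) = mex{0} = 1
G(6) = mex{1} = 0
G(7) = mex{0,0} = 1
G(8) = mex{1,1} = 0
G(9) = mex{0,0,0} = 1
G(10) = mex{1,1,1} = 0
G(11) = mex{0,0,0} = 1
G(12) = mex{1,1,1} = 0
G(13) = mex{0,0,0} = 1
G(14) = mex{1,1,1} = 0
G(n+2) = G(n) holds for n = 0,…,8 (a full window of length max(S) = 9), so the sequence is purely periodic with period 2.

2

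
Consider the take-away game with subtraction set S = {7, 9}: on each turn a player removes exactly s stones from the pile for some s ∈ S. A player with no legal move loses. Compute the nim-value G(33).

0

G(0) = 0
G(1) = mex{} = 0
G(2) = mex{} = 0
G(3) = mex{} = 0
G(4) = mex{} = 0
G(5) = mex{} = 0
G(6) = mex{} = 0
G(7) = mex{0} = 1
G(8) = mex{0} = 1
G(9) = mex{0,0} = 1
G(10) = mex{0,0} = 1
G(11) = mex{0,0} = 1
G(12) = mex{0,0} = 1
G(13) = mex{0,0} = 1
G(14) = mex{1,0} = 2
G(15) = mex{1,0} = 2
G(16) = mex{1,1} = 0
G(17) = mex{1,1} = 0
G(18) = mex{1,1} = 0
G(19) = mex{1,1} = 0
G(20) = mex{1,1} = 0
G(21) = mex{2,1} = 0
G(22) = mex{2,1} = 0
G(23) = mex{0,2} = 1
G(24) = mex{0,2} = 1
G(25) = mex{0,0} = 1
G(26) = mex{0,0} = 1
G(27) = mex{0,0} = 1
G(28) = mex{0,0} = 1
G(29) = mex{0,0} = 1
G(30) = mex{1,0} = 2
G(31) = mex{1,0} = 2
G(32) = mex{1,1} = 0
G(33) = mex{1,1} = 0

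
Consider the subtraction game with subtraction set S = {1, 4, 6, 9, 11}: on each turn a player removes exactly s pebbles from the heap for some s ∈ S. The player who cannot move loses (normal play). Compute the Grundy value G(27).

n :  0  1  2  3  4  5  6  7  8  9 10 11 12 13 14 15 16 17 18 19 20 21 22 23 24 25 26 27
G :  0  1  0  1  2  0  1  0  1  2  0  1  0  1  2  0  1  0  1  2  0  1  0  1  2  0  1  0

0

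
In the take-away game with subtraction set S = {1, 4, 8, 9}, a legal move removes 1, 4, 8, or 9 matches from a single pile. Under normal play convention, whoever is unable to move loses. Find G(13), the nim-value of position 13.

1

G(0) = 0
G(1) = mex{0} = 1
G(2) = mex{1} = 0
G(3) = mex{0} = 1
G(4) = mex{1,0} = 2
G(5) = mex{2,1} = 0
G(6) = mex{0,0} = 1
G(7) = mex{1,1} = 0
G(8) = mex{0,2,0} = 1
G(9) = mex{1,0,1,0} = 2
G(10) = mex{2,1,0,1} = 3
G(11) = mex{3,0,1,0} = 2
G(12) = mex{2,1,2,1} = 0
G(13) = mex{0,2,0,2} = 1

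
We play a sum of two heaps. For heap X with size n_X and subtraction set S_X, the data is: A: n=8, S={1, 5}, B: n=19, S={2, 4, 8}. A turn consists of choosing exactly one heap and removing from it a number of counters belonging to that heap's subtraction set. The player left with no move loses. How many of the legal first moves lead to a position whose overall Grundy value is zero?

0

Heap A, S = {1, 5}:
n : 0 1 2 3 4 5 6 7 8
G : 0 1 0 1 0 1 0 1 0
G_A(8) = 0.
Heap B, S = {2, 4, 8}:
G(0) = 0
G(1) = mex{} = 0
G(2) = mex{0} = 1
G(3) = mex{0} = 1
G(4) = mex{1,0} = 2
G(5) = mex{1,0} = 2
G(6) = mex{2,1} = 0
G(7) = mex{2,1} = 0
G(8) = mex{0,2,0} = 1
G(9) = mex{0,2,0} = 1
G(10) = mex{1,0,1} = 2
G(11) = mex{1,0,1} = 2
G(12) = mex{2,1,2} = 0
G(13) = mex{2,1,2} = 0
G(14) = mex{0,2,0} = 1
G(15) = mex{0,2,0} = 1
G(16) = mex{1,0,1} = 2
G(17) = mex{1,0,1} = 2
G(18) = mex{2,1,2} = 0
G(19) = mex{2,1,2} = 0
G_B(19) = 0.
Combined Grundy value = 0 ⊕ 0 = 0.
A winning move leaves total XOR = 0, i.e. changes one component's Grundy value g to g ⊕ X where X is the current total.
Heap A: target g' = 0⊕0 = 0, but every legal move changes the Grundy value (mex property), so 0 moves.
Heap B: target g' = 0⊕0 = 0, but every legal move changes the Grundy value (mex property), so 0 moves.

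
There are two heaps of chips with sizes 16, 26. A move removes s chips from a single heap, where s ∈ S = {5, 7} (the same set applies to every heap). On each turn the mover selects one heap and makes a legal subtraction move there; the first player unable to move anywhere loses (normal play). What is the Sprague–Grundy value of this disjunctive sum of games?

0

All heaps use S = {5, 7}:
n :  0  1  2  3  4  5  6  7  8  9 10 11 12 13 14 15 16 17 18 19 20 21 22 23 24 25 26
G :  0  0  0  0  0  1  1  1  1  1  2  2  0  0  0  0  0  1  1  1  1  1  2  2  0  0  0
Heap A: G(16) = 0.
Heap B: G(26) = 0.
Combined Grundy value = 0 ⊕ 0 = 0.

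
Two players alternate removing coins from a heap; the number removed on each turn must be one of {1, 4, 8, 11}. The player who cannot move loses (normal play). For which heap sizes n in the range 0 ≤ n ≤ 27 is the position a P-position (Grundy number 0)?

n :  0  1  2  3  4  5  6  7  8  9 10 11 12 13 14 15 16 17 18 19 20 21 22 23 24 25 26 27
G :  0  1  0  1  2  0  1  0  1  2  3  2  0  1  0  1  2  0  1  0  1  2  3  2  0  1  0  1
P-positions are exactly the n with G(n) = 0.

0, 2, 5, 7, 12, 14, 17, 19, 24, 26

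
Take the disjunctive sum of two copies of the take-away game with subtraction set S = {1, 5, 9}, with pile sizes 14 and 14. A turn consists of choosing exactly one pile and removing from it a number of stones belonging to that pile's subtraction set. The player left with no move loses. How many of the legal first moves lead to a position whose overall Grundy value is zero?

All piles use S = {1, 5, 9}:
n :  0  1  2  3  4  5  6  7  8  9 10 11 12 13 14
G :  0  1  0  1  0  1  0  1  0  1  0  1  0  1  0
Pile A: G(14) = 0.
Pile B: G(14) = 0.
Combined Grundy value = 0 ⊕ 0 = 0.
A winning move leaves total XOR = 0, i.e. changes one component's Grundy value g to g ⊕ X where X is the current total.
Pile A: target g' = 0⊕0 = 0, but every legal move changes the Grundy value (mex property), so 0 moves.
Pile B: target g' = 0⊕0 = 0, but every legal move changes the Grundy value (mex property), so 0 moves.

0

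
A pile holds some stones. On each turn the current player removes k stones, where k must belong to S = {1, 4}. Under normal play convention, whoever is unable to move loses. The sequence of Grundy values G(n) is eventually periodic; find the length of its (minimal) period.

5

n :  0  1  2  3  4  5  6  7  8  9 10 11 12 13 14
G :  0  1  0  1  2  0  1  0  1  2  0  1  0  1  2
G(n+5) = G(n) holds for n = 0,…,3 (a full window of length max(S) = 4), so the sequence is purely periodic with period 5.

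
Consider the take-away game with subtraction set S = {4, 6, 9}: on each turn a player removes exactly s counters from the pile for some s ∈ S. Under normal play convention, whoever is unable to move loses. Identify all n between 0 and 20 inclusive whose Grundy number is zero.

0, 1, 2, 3, 13, 14, 15, 16

G(0) = 0
G(1) = mex{} = 0
G(2) = mex{} = 0
G(3) = mex{} = 0
G(4) = mex{0} = 1
G(5) = mex{0} = 1
G(6) = mex{0,0} = 1
G(7) = mex{0,0} = 1
G(8) = mex{1,0} = 2
G(9) = mex{1,0,0} = 2
G(10) = mex{1,1,0} = 2
G(11) = mex{1,1,0} = 2
G(12) = mex{2,1,0} = 3
G(13) = mex{2,1,1} = 0
G(14) = mex{2,2,1} = 0
G(15) = mex{2,2,1} = 0
G(16) = mex{3,2,1} = 0
G(17) = mex{0,2,2} = 1
G(18) = mex{0,3,2} = 1
G(19) = mex{0,0,2} = 1
G(20) = mex{0,0,2} = 1
P-positions are exactly the n with G(n) = 0.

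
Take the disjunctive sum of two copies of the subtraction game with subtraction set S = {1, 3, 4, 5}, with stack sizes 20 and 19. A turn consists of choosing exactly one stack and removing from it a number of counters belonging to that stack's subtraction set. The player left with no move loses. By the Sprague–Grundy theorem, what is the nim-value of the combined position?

All stacks use S = {1, 3, 4, 5}:
n :  0  1  2  3  4  5  6  7  8  9 10 11 12 13 14 15 16 17 18 19 20
G :  0  1  0  1  2  3  2  3  0  1  0  1  2  3  2  3  0  1  0  1  2
Stack A: G(20) = 2.
Stack B: G(19) = 1.
Combined Grundy value = 2 ⊕ 1 = 3.

3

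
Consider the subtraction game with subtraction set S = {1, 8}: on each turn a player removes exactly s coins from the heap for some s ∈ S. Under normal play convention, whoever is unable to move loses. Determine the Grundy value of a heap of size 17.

G(0) = 0
G(1) = mex{0} = 1
G(2) = mex{1} = 0
G(3) = mex{0} = 1
G(4) = mex{1} = 0
G(5) = mex{0} = 1
G(6) = mex{1} = 0
G(7) = mex{0} = 1
G(8) = mex{1,0} = 2
G(9) = mex{2,1} = 0
G(10) = mex{0,0} = 1
G(11) = mex{1,1} = 0
G(12) = mex{0,0} = 1
G(13) = mex{1,1} = 0
G(14) = mex{0,0} = 1
G(15) = mex{1,1} = 0
G(16) = mex{0,2} = 1
G(17) = mex{1,0} = 2

2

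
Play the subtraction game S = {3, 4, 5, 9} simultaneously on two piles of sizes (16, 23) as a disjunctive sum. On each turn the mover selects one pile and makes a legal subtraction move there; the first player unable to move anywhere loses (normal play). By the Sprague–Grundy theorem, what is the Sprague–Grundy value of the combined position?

3

All piles use S = {3, 4, 5, 9}:
G(0) = 0
G(1) = mex{} = 0
G(2) = mex{} = 0
G(3) = mex{0} = 1
G(4) = mex{0,0} = 1
G(5) = mex{0,0,0} = 1
G(6) = mex{1,0,0} = 2
G(7) = mex{1,1,0} = 2
G(8) = mex{1,1,1} = 0
G(9) = mex{2,1,1,0} = 3
G(10) = mex{2,2,1,0} = 3
G(11) = mex{0,2,2,0} = 1
G(12) = mex{3,0,2,1} = 4
G(13) = mex{3,3,0,1} = 2
G(14) = mex{1,3,3,1} = 0
G(15) = mex{4,1,3,2} = 0
G(16) = mex{2,4,1,2} = 0
G(17) = mex{0,2,4,0} = 1
G(18) = mex{0,0,2,3} = 1
G(19) = mex{0,0,0,3} = 1
G(20) = mex{1,0,0,1} = 2
G(21) = mex{1,1,0,4} = 2
G(22) = mex{1,1,1,2} = 0
G(23) = mex{2,1,1,0} = 3
Pile A: G(16) = 0.
Pile B: G(23) = 3.
Combined Grundy value = 0 ⊕ 3 = 3.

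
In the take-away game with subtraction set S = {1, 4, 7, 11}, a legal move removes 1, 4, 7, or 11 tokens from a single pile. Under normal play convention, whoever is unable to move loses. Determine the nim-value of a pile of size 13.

3

G(0) = 0
G(1) = mex{0} = 1
G(2) = mex{1} = 0
G(3) = mex{0} = 1
G(4) = mex{1,0} = 2
G(5) = mex{2,1} = 0
G(6) = mex{0,0} = 1
G(7) = mex{1,1,0} = 2
G(8) = mex{2,2,1} = 0
G(9) = mex{0,0,0} = 1
G(10) = mex{1,1,1} = 0
G(11) = mex{0,2,2,0} = 1
G(12) = mex{1,0,0,1} = 2
G(13) = mex{2,1,1,0} = 3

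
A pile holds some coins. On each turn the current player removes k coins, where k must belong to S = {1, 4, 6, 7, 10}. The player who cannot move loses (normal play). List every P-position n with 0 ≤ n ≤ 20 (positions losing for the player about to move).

0, 2, 5, 13, 16, 18

G(0) = 0
G(1) = mex{0} = 1
G(2) = mex{1} = 0
G(3) = mex{0} = 1
G(4) = mex{1,0} = 2
G(5) = mex{2,1} = 0
G(6) = mex{0,0,0} = 1
G(7) = mex{1,1,1,0} = 2
G(8) = mex{2,2,0,1} = 3
G(9) = mex{3,0,1,0} = 2
G(10) = mex{2,1,2,1,0} = 3
G(11) = mex{3,2,0,2,1} = 4
G(12) = mex{4,3,1,0,0} = 2
G(13) = mex{2,2,2,1,1} = 0
G(14) = mex{0,3,3,2,2} = 1
G(15) = mex{1,4,2,3,0} = 5
G(16) = mex{5,2,3,2,1} = 0
G(17) = mex{0,0,4,3,2} = 1
G(18) = mex{1,1,2,4,3} = 0
G(19) = mex{0,5,0,2,2} = 1
G(20) = mex{1,0,1,0,3} = 2
P-positions are exactly the n with G(n) = 0.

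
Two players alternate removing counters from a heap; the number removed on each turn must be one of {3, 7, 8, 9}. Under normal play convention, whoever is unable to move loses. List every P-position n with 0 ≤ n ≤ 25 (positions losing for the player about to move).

0, 1, 2, 6, 12, 16, 17, 18, 22

n :  0  1  2  3  4  5  6  7  8  9 10 11 12 13 14 15 16 17 18 19 20 21 22 23 24 25
G :  0  0  0  1  1  1  0  2  2  1  3  3  0  2  4  1  0  0  0  1  1  1  0  2  2  1
P-positions are exactly the n with G(n) = 0.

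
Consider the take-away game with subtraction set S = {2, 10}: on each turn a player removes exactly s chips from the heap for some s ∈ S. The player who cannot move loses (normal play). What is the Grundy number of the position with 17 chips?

0

n :  0  1  2  3  4  5  6  7  8  9 10 11 12 13 14 15 16 17
G :  0  0  1  1  0  0  1  1  0  0  1  1  0  0  1  1  0  0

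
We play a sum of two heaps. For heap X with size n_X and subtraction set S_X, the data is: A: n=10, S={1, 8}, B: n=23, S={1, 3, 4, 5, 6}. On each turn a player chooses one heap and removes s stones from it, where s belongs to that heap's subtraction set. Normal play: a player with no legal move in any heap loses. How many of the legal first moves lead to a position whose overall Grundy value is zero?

1

Heap A, S = {1, 8}:
n :  0  1  2  3  4  5  6  7  8  9 10
G :  0  1  0  1  0  1  0  1  2  0  1
G_A(10) = 1.
Heap B, S = {1, 3, 4, 5, 6}:
G(0) = 0
G(1) = mex{0} = 1
G(2) = mex{1} = 0
G(3) = mex{0,0} = 1
G(4) = mex{1,1,0} = 2
G(5) = mex{2,0,1,0} = 3
G(6) = mex{3,1,0,1,0} = 2
G(7) = mex{2,2,1,0,1} = 3
G(8) = mex{3,3,2,1,0} = 4
G(9) = mex{4,2,3,2,1} = 0
G(10) = mex{0,3,2,3,2} = 1
G(11) = mex{1,4,3,2,3} = 0
G(12) = mex{0,0,4,3,2} = 1
G(13) = mex{1,1,0,4,3} = 2
G(14) = mex{2,0,1,0,4} = 3
G(15) = mex{3,1,0,1,0} = 2
G(16) = mex{2,2,1,0,1} = 3
G(17) = mex{3,3,2,1,0} = 4
G(18) = mex{4,2,3,2,1} = 0
G(19) = mex{0,3,2,3,2} = 1
G(20) = mex{1,4,3,2,3} = 0
G(21) = mex{0,0,4,3,2} = 1
G(22) = mex{1,1,0,4,3} = 2
G(23) = mex{2,0,1,0,4} = 3
G_B(23) = 3.
Combined Grundy value = 1 ⊕ 3 = 2.
A winning move leaves total XOR = 0, i.e. changes one component's Grundy value g to g ⊕ X where X is the current total.
Heap A: need g' = 1⊕2 = 3. Options: 10−1→G=0, 10−8→G=0. Hits: 0.
Heap B: need g' = 3⊕2 = 1. Options: 23−1→G=2, 23−3→G=0, 23−4→G=1, 23−5→G=0, 23−6→G=4. Hits: 1.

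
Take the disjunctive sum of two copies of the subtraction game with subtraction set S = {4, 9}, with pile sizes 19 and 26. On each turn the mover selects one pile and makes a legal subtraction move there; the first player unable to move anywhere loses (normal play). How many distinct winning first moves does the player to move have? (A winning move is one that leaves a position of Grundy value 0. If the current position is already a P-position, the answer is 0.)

All piles use S = {4, 9}:
G(0) = 0
G(1) = mex{} = 0
G(2) = mex{} = 0
G(3) = mex{} = 0
G(4) = mex{0} = 1
G(5) = mex{0} = 1
G(6) = mex{0} = 1
G(7) = mex{0} = 1
G(8) = mex{1} = 0
G(9) = mex{1,0} = 2
G(10) = mex{1,0} = 2
G(11) = mex{1,0} = 2
G(12) = mex{0,0} = 1
G(13) = mex{2,1} = 0
G(14) = mex{2,1} = 0
G(15) = mex{2,1} = 0
G(16) = mex{1,1} = 0
G(17) = mex{0,0} = 1
G(18) = mex{0,2} = 1
G(19) = mex{0,2} = 1
G(20) = mex{0,2} = 1
G(21) = mex{1,1} = 0
G(22) = mex{1,0} = 2
G(23) = mex{1,0} = 2
G(24) = mex{1,0} = 2
G(25) = mex{0,0} = 1
G(26) = mex{2,1} = 0
Pile A: G(19) = 1.
Pile B: G(26) = 0.
Combined Grundy value = 1 ⊕ 0 = 1.
A winning move leaves total XOR = 0, i.e. changes one component's Grundy value g to g ⊕ X where X is the current total.
Pile A: need g' = 1⊕1 = 0. Options: 19−4→G=0, 19−9→G=2. Hits: 1.
Pile B: need g' = 0⊕1 = 1. Options: 26−4→G=2, 26−9→G=1. Hits: 1.

2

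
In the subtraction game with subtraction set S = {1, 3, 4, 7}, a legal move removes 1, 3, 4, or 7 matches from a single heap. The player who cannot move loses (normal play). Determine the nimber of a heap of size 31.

n :  0  1  2  3  4  5  6  7  8  9 10 11 12 13 14 15 16 17 18 19 20 21 22 23 24 25 26 27 28 29 30 31
G :  0  1  0  1  2  3  2  3  0  1  0  1  2  3  2  3  0  1  0  1  2  3  2  3  0  1  0  1  2  3  2  3

3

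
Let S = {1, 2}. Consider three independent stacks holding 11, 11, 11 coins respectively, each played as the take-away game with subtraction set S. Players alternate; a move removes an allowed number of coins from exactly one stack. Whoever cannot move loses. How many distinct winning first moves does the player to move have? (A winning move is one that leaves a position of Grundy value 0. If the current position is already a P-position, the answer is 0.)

3

All stacks use S = {1, 2}:
n :  0  1  2  3  4  5  6  7  8  9 10 11
G :  0  1  2  0  1  2  0  1  2  0  1  2
Stack A: G(11) = 2.
Stack B: G(11) = 2.
Stack C: G(11) = 2.
Combined Grundy value = 2 ⊕ 2 ⊕ 2 = 2.
A winning move leaves total XOR = 0, i.e. changes one component's Grundy value g to g ⊕ X where X is the current total.
Stack A: need g' = 2⊕2 = 0. Options: 11−1→G=1, 11−2→G=0. Hits: 1.
Stack B: need g' = 2⊕2 = 0. Options: 11−1→G=1, 11−2→G=0. Hits: 1.
Stack C: need g' = 2⊕2 = 0. Options: 11−1→G=1, 11−2→G=0. Hits: 1.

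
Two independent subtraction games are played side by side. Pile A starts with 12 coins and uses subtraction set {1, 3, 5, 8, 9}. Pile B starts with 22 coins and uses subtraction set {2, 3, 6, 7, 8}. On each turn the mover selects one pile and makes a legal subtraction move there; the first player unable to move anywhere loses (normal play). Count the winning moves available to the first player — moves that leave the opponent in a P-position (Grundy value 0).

Pile A, S = {1, 3, 5, 8, 9}:
n :  0  1  2  3  4  5  6  7  8  9 10 11 12
G :  0  1  0  1  0  1  0  1  2  3  2  3  2
G_A(12) = 2.
Pile B, S = {2, 3, 6, 7, 8}:
G(0) = 0
G(1) = mex{} = 0
G(2) = mex{0} = 1
G(3) = mex{0,0} = 1
G(4) = mex{1,0} = 2
G(5) = mex{1,1} = 0
G(6) = mex{2,1,0} = 3
G(7) = mex{0,2,0,0} = 1
G(8) = mex{3,0,1,0,0} = 2
G(9) = mex{1,3,1,1,0} = 2
G(10) = mex{2,1,2,1,1} = 0
G(11) = mex{2,2,0,2,1} = 3
G(12) = mex{0,2,3,0,2} = 1
G(13) = mex{3,0,1,3,0} = 2
G(14) = mex{1,3,2,1,3} = 0
G(15) = mex{2,1,2,2,1} = 0
G(16) = mex{0,2,0,2,2} = 1
G(17) = mex{0,0,3,0,2} = 1
G(18) = mex{1,0,1,3,0} = 2
G(19) = mex{1,1,2,1,3} = 0
G(20) = mex{2,1,0,2,1} = 3
G(21) = mex{0,2,0,0,2} = 1
G(22) = mex{3,0,1,0,0} = 2
G_B(22) = 2.
Combined Grundy value = 2 ⊕ 2 = 0.
A winning move leaves total XOR = 0, i.e. changes one component's Grundy value g to g ⊕ X where X is the current total.
Pile A: target g' = 2⊕0 = 2, but every legal move changes the Grundy value (mex property), so 0 moves.
Pile B: target g' = 2⊕0 = 2, but every legal move changes the Grundy value (mex property), so 0 moves.

0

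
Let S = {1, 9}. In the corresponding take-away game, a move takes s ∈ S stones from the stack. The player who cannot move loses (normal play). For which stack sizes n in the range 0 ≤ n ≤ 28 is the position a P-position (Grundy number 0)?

n :  0  1  2  3  4  5  6  7  8  9 10 11 12 13 14 15 16 17 18 19 20 21 22 23 24 25 26 27 28
G :  0  1  0  1  0  1  0  1  0  1  0  1  0  1  0  1  0  1  0  1  0  1  0  1  0  1  0  1  0
P-positions are exactly the n with G(n) = 0.

0, 2, 4, 6, 8, 10, 12, 14, 16, 18, 20, 22, 24, 26, 28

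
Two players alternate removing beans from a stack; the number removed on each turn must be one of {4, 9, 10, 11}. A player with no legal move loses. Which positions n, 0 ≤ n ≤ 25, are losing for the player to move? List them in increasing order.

0, 1, 2, 3, 8, 15, 16, 21, 22, 23

G(0) = 0
G(1) = mex{} = 0
G(2) = mex{} = 0
G(3) = mex{} = 0
G(4) = mex{0} = 1
G(5) = mex{0} = 1
G(6) = mex{0} = 1
G(7) = mex{0} = 1
G(8) = mex{1} = 0
G(9) = mex{1,0} = 2
G(10) = mex{1,0,0} = 2
G(11) = mex{1,0,0,0} = 2
G(12) = mex{0,0,0,0} = 1
G(13) = mex{2,1,0,0} = 3
G(14) = mex{2,1,1,0} = 3
G(15) = mex{2,1,1,1} = 0
G(16) = mex{1,1,1,1} = 0
G(17) = mex{3,0,1,1} = 2
G(18) = mex{3,2,0,1} = 4
G(19) = mex{0,2,2,0} = 1
G(20) = mex{0,2,2,2} = 1
G(21) = mex{2,1,2,2} = 0
G(22) = mex{4,3,1,2} = 0
G(23) = mex{1,3,3,1} = 0
G(24) = mex{1,0,3,3} = 2
G(25) = mex{0,0,0,3} = 1
P-positions are exactly the n with G(n) = 0.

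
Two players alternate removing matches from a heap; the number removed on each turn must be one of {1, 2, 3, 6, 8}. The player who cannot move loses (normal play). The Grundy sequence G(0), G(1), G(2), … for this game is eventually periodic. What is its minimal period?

n :  0  1  2  3  4  5  6  7  8  9 10 11 12 13 14 15 16 17 18 19
G :  0  1  2  3  0  1  2  3  4  0  1  2  3  0  1  2  3  4  0  1
G(n+9) = G(n) holds for n = 0,…,7 (a full window of length max(S) = 8), so the sequence is purely periodic with period 9.

9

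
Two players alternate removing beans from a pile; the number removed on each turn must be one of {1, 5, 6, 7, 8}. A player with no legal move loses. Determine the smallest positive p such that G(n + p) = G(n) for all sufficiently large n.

13

G(0) = 0
G(1) = mex{0} = 1
G(2) = mex{1} = 0
G(3) = mex{0} = 1
G(4) = mex{1} = 0
G(5) = mex{0,0} = 1
G(6) = mex{1,1,0} = 2
G(7) = mex{2,0,1,0} = 3
G(8) = mex{3,1,0,1,0} = 2
G(9) = mex{2,0,1,0,1} = 3
G(10) = mex{3,1,0,1,0} = 2
G(11) = mex{2,2,1,0,1} = 3
G(12) = mex{3,3,2,1,0} = 4
G(13) = mex{4,2,3,2,1} = 0
G(14) = mex{0,3,2,3,2} = 1
G(15) = mex{1,2,3,2,3} = 0
G(16) = mex{0,3,2,3,2} = 1
G(17) = mex{1,4,3,2,3} = 0
G(18) = mex{0,0,4,3,2} = 1
G(19) = mex{1,1,0,4,3} = 2
G(20) = mex{2,0,1,0,4} = 3
G(21) = mex{3,1,0,1,0} = 2
G(22) = mex{2,0,1,0,1} = 3
G(23) = mex{3,1,0,1,0} = 2
G(24) = mex{2,2,1,0,1} = 3
G(25) = mex{3,3,2,1,0} = 4
G(26) = mex{4,2,3,2,1} = 0
G(27) = mex{0,3,2,3,2} = 1
G(n+13) = G(n) holds for n = 0,…,7 (a full window of length max(S) = 8), so the sequence is purely periodic with period 13.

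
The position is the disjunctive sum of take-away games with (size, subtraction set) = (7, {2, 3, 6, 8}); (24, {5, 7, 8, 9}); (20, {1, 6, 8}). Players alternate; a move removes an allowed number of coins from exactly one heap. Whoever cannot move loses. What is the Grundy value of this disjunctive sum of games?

Heap A, S = {2, 3, 6, 8}:
n : 0 1 2 3 4 5 6 7
G : 0 0 1 1 2 0 3 1
G_A(7) = 1.
Heap B, S = {5, 7, 8, 9}:
G(0) = 0
G(1) = mex{} = 0
G(2) = mex{} = 0
G(3) = mex{} = 0
G(4) = mex{} = 0
G(5) = mex{0} = 1
G(6) = mex{0} = 1
G(7) = mex{0,0} = 1
G(8) = mex{0,0,0} = 1
G(9) = mex{0,0,0,0} = 1
G(10) = mex{1,0,0,0} = 2
G(11) = mex{1,0,0,0} = 2
G(12) = mex{1,1,0,0} = 2
G(13) = mex{1,1,1,0} = 2
G(14) = mex{1,1,1,1} = 0
G(15) = mex{2,1,1,1} = 0
G(16) = mex{2,1,1,1} = 0
G(17) = mex{2,2,1,1} = 0
G(18) = mex{2,2,2,1} = 0
G(19) = mex{0,2,2,2} = 1
G(20) = mex{0,2,2,2} = 1
G(21) = mex{0,0,2,2} = 1
G(22) = mex{0,0,0,2} = 1
G(23) = mex{0,0,0,0} = 1
G(24) = mex{1,0,0,0} = 2
G_B(24) = 2.
Heap C, S = {1, 6, 8}:
n :  0  1  2  3  4  5  6  7  8  9 10 11 12 13 14 15 16 17 18 19 20
G :  0  1  0  1  0  1  2  0  1  0  1  0  1  2  0  1  0  1  0  1  2
G_C(20) = 2.
Combined Grundy value = 1 ⊕ 2 ⊕ 2 = 1.

1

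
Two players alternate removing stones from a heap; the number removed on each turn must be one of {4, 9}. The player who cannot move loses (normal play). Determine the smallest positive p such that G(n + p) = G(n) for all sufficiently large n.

G(0) = 0
G(1) = mex{} = 0
G(2) = mex{} = 0
G(3) = mex{} = 0
G(4) = mex{0} = 1
G(5) = mex{0} = 1
G(6) = mex{0} = 1
G(7) = mex{0} = 1
G(8) = mex{1} = 0
G(9) = mex{1,0} = 2
G(10) = mex{1,0} = 2
G(11) = mex{1,0} = 2
G(12) = mex{0,0} = 1
G(13) = mex{2,1} = 0
G(14) = mex{2,1} = 0
G(15) = mex{2,1} = 0
G(16) = mex{1,1} = 0
G(17) = mex{0,0} = 1
G(18) = mex{0,2} = 1
G(19) = mex{0,2} = 1
G(20) = mex{0,2} = 1
G(21) = mex{1,1} = 0
G(22) = mex{1,0} = 2
G(23) = mex{1,0} = 2
G(24) = mex{1,0} = 2
G(25) = mex{0,0} = 1
G(26) = mex{2,1} = 0
G(27) = mex{2,1} = 0
G(n+13) = G(n) holds for n = 0,…,8 (a full window of length max(S) = 9), so the sequence is purely periodic with period 13.

13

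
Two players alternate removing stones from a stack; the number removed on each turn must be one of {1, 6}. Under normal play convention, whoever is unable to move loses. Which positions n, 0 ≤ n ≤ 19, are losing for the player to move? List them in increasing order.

0, 2, 4, 7, 9, 11, 14, 16, 18

G(0) = 0
G(1) = mex{0} = 1
G(2) = mex{1} = 0
G(3) = mex{0} = 1
G(4) = mex{1} = 0
G(5) = mex{0} = 1
G(6) = mex{1,0} = 2
G(7) = mex{2,1} = 0
G(8) = mex{0,0} = 1
G(9) = mex{1,1} = 0
G(10) = mex{0,0} = 1
G(11) = mex{1,1} = 0
G(12) = mex{0,2} = 1
G(13) = mex{1,0} = 2
G(14) = mex{2,1} = 0
G(15) = mex{0,0} = 1
G(16) = mex{1,1} = 0
G(17) = mex{0,0} = 1
G(18) = mex{1,1} = 0
G(19) = mex{0,2} = 1
P-positions are exactly the n with G(n) = 0.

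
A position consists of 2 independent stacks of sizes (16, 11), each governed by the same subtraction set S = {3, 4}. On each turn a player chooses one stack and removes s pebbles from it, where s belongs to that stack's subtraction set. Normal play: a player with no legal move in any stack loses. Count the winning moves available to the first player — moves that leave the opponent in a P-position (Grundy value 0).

All stacks use S = {3, 4}:
G(0) = 0
G(1) = mex{} = 0
G(2) = mex{} = 0
G(3) = mex{0} = 1
G(4) = mex{0,0} = 1
G(5) = mex{0,0} = 1
G(6) = mex{1,0} = 2
G(7) = mex{1,1} = 0
G(8) = mex{1,1} = 0
G(9) = mex{2,1} = 0
G(10) = mex{0,2} = 1
G(11) = mex{0,0} = 1
G(12) = mex{0,0} = 1
G(13) = mex{1,0} = 2
G(14) = mex{1,1} = 0
G(15) = mex{1,1} = 0
G(16) = mex{2,1} = 0
Stack A: G(16) = 0.
Stack B: G(11) = 1.
Combined Grundy value = 0 ⊕ 1 = 1.
A winning move leaves total XOR = 0, i.e. changes one component's Grundy value g to g ⊕ X where X is the current total.
Stack A: need g' = 0⊕1 = 1. Options: 16−3→G=2, 16−4→G=1. Hits: 1.
Stack B: need g' = 1⊕1 = 0. Options: 11−3→G=0, 11−4→G=0. Hits: 2.

3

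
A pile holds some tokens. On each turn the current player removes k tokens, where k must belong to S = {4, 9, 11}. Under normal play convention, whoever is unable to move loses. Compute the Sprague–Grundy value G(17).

2

n :  0  1  2  3  4  5  6  7  8  9 10 11 12 13 14 15 16 17
G :  0  0  0  0  1  1  1  1  0  2  2  2  1  3  3  0  0  2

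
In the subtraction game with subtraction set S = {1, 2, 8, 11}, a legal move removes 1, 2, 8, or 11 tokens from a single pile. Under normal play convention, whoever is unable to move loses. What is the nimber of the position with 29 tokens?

G(0) = 0
G(1) = mex{0} = 1
G(2) = mex{1,0} = 2
G(3) = mex{2,1} = 0
G(4) = mex{0,2} = 1
G(5) = mex{1,0} = 2
G(6) = mex{2,1} = 0
G(7) = mex{0,2} = 1
G(8) = mex{1,0,0} = 2
G(9) = mex{2,1,1} = 0
G(10) = mex{0,2,2} = 1
G(11) = mex{1,0,0,0} = 2
G(12) = mex{2,1,1,1} = 0
G(13) = mex{0,2,2,2} = 1
G(14) = mex{1,0,0,0} = 2
G(15) = mex{2,1,1,1} = 0
G(16) = mex{0,2,2,2} = 1
G(17) = mex{1,0,0,0} = 2
G(18) = mex{2,1,1,1} = 0
G(19) = mex{0,2,2,2} = 1
G(20) = mex{1,0,0,0} = 2
G(21) = mex{2,1,1,1} = 0
G(22) = mex{0,2,2,2} = 1
G(23) = mex{1,0,0,0} = 2
G(24) = mex{2,1,1,1} = 0
G(25) = mex{0,2,2,2} = 1
G(26) = mex{1,0,0,0} = 2
G(27) = mex{2,1,1,1} = 0
G(28) = mex{0,2,2,2} = 1
G(29) = mex{1,0,0,0} = 2

2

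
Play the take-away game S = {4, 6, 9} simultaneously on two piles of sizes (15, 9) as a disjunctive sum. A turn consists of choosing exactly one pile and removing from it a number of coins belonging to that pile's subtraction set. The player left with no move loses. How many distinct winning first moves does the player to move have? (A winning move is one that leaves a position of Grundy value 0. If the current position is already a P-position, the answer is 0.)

4

All piles use S = {4, 6, 9}:
G(0) = 0
G(1) = mex{} = 0
G(2) = mex{} = 0
G(3) = mex{} = 0
G(4) = mex{0} = 1
G(5) = mex{0} = 1
G(6) = mex{0,0} = 1
G(7) = mex{0,0} = 1
G(8) = mex{1,0} = 2
G(9) = mex{1,0,0} = 2
G(10) = mex{1,1,0} = 2
G(11) = mex{1,1,0} = 2
G(12) = mex{2,1,0} = 3
G(13) = mex{2,1,1} = 0
G(14) = mex{2,2,1} = 0
G(15) = mex{2,2,1} = 0
Pile A: G(15) = 0.
Pile B: G(9) = 2.
Combined Grundy value = 0 ⊕ 2 = 2.
A winning move leaves total XOR = 0, i.e. changes one component's Grundy value g to g ⊕ X where X is the current total.
Pile A: need g' = 0⊕2 = 2. Options: 15−4→G=2, 15−6→G=2, 15−9→G=1. Hits: 2.
Pile B: need g' = 2⊕2 = 0. Options: 9−4→G=1, 9−6→G=0, 9−9→G=0. Hits: 2.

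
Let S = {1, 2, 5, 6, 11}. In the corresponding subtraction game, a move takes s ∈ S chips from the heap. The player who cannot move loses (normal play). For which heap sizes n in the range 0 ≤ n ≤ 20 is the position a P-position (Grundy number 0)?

n :  0  1  2  3  4  5  6  7  8  9 10 11 12 13 14 15 16 17 18 19 20
G :  0  1  2  0  1  2  3  0  1  2  0  1  2  3  4  5  3  0  1  2  0
P-positions are exactly the n with G(n) = 0.

0, 3, 7, 10, 17, 20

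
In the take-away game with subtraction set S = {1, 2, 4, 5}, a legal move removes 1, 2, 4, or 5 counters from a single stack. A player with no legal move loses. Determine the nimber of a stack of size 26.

2

G(0) = 0
G(1) = mex{0} = 1
G(2) = mex{1,0} = 2
G(3) = mex{2,1} = 0
G(4) = mex{0,2,0} = 1
G(5) = mex{1,0,1,0} = 2
G(6) = mex{2,1,2,1} = 0
G(7) = mex{0,2,0,2} = 1
G(8) = mex{1,0,1,0} = 2
G(9) = mex{2,1,2,1} = 0
G(10) = mex{0,2,0,2} = 1
G(11) = mex{1,0,1,0} = 2
G(12) = mex{2,1,2,1} = 0
G(13) = mex{0,2,0,2} = 1
G(14) = mex{1,0,1,0} = 2
G(15) = mex{2,1,2,1} = 0
G(16) = mex{0,2,0,2} = 1
G(17) = mex{1,0,1,0} = 2
G(18) = mex{2,1,2,1} = 0
G(19) = mex{0,2,0,2} = 1
G(20) = mex{1,0,1,0} = 2
G(21) = mex{2,1,2,1} = 0
G(22) = mex{0,2,0,2} = 1
G(23) = mex{1,0,1,0} = 2
G(24) = mex{2,1,2,1} = 0
G(25) = mex{0,2,0,2} = 1
G(26) = mex{1,0,1,0} = 2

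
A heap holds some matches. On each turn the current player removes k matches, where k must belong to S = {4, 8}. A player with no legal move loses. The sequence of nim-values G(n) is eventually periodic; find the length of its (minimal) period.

12

G(0) = 0
G(1) = mex{} = 0
G(2) = mex{} = 0
G(3) = mex{} = 0
G(4) = mex{0} = 1
G(5) = mex{0} = 1
G(6) = mex{0} = 1
G(7) = mex{0} = 1
G(8) = mex{1,0} = 2
G(9) = mex{1,0} = 2
G(10) = mex{1,0} = 2
G(11) = mex{1,0} = 2
G(12) = mex{2,1} = 0
G(13) = mex{2,1} = 0
G(14) = mex{2,1} = 0
G(15) = mex{2,1} = 0
G(16) = mex{0,2} = 1
G(17) = mex{0,2} = 1
G(18) = mex{0,2} = 1
G(19) = mex{0,2} = 1
G(20) = mex{1,0} = 2
G(21) = mex{1,0} = 2
G(22) = mex{1,0} = 2
G(23) = mex{1,0} = 2
G(24) = mex{2,1} = 0
G(25) = mex{2,1} = 0
G(n+12) = G(n) holds for n = 0,…,7 (a full window of length max(S) = 8), so the sequence is purely periodic with period 12.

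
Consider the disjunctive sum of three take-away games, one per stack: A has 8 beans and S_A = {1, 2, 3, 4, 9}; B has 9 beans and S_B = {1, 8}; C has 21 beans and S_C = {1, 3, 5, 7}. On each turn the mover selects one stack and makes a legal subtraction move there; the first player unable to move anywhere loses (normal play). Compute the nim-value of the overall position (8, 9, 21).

Stack A, S = {1, 2, 3, 4, 9}:
n : 0 1 2 3 4 5 6 7 8
G : 0 1 2 3 4 0 1 2 3
G_A(8) = 3.
Stack B, S = {1, 8}:
G(0) = 0
G(1) = mex{0} = 1
G(2) = mex{1} = 0
G(3) = mex{0} = 1
G(4) = mex{1} = 0
G(5) = mex{0} = 1
G(6) = mex{1} = 0
G(7) = mex{0} = 1
G(8) = mex{1,0} = 2
G(9) = mex{2,1} = 0
G_B(9) = 0.
Stack C, S = {1, 3, 5, 7}:
G(0) = 0
G(1) = mex{0} = 1
G(2) = mex{1} = 0
G(3) = mex{0,0} = 1
G(4) = mex{1,1} = 0
G(5) = mex{0,0,0} = 1
G(6) = mex{1,1,1} = 0
G(7) = mex{0,0,0,0} = 1
G(8) = mex{1,1,1,1} = 0
G(9) = mex{0,0,0,0} = 1
G(10) = mex{1,1,1,1} = 0
G(11) = mex{0,0,0,0} = 1
G(12) = mex{1,1,1,1} = 0
G(13) = mex{0,0,0,0} = 1
G(14) = mex{1,1,1,1} = 0
G(15) = mex{0,0,0,0} = 1
G(16) = mex{1,1,1,1} = 0
G(17) = mex{0,0,0,0} = 1
G(18) = mex{1,1,1,1} = 0
G(19) = mex{0,0,0,0} = 1
G(20) = mex{1,1,1,1} = 0
G(21) = mex{0,0,0,0} = 1
G_C(21) = 1.
Combined Grundy value = 3 ⊕ 0 ⊕ 1 = 2.

2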